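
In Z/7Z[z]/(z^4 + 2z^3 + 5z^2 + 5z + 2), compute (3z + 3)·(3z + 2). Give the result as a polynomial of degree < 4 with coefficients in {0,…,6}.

Multiply in Z/7Z[z]: (3z + 3)·(3z + 2) = 2z^2 + z + 6.
Reduced: 2z^2 + z + 6.

2z^2 + z + 6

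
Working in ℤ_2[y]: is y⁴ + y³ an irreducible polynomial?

Write P(y) = y⁴ + y³.
Check for roots in ℤ_2: P(0) = 0 → root; P(1) = 0 → root.
P(0) = 0, so (y) divides P(y); P is reducible.

No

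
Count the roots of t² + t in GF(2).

2

Write P(t) = t² + t.
Evaluate at each of the 2 elements of GF(2):
P(0) = 0 → root; P(1) = 0 → root.
Roots: {0, 1}.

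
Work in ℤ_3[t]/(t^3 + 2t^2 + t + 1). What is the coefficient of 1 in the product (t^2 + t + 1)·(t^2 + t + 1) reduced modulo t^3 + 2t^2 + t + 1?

1

Multiply in ℤ_3[t]: (t^2 + t + 1)·(t^2 + t + 1) = t^4 + 2t^3 + 2t + 1.
Reduce using t^3 ≡ t^2 + 2t + 2 (mod t^3 + 2t^2 + t + 1).
Reduced: 2t^2 + t + 1.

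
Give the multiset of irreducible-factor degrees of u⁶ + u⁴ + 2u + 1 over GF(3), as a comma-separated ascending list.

Write g(u) = u⁶ + u⁴ + 2u + 1.
Roots in GF(3): g(0) = 1; g(1) = 2; g(2) = 1.
Complete factorization: g(u) = (u³ + u² + 2u + 1)·(u³ + 2u² + 1).
Factor degrees with multiplicity: 3 + 3 = 6.

3, 3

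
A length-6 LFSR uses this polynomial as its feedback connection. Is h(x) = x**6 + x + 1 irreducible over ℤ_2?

Yes

Check for roots in ℤ_2: h(0) = 1; h(1) = 1.
No roots, so no linear factors.
Monic irreducibles of degree 2 over GF(2): x**2 + x + 1.
None of them divide h (all give nonzero remainder).
Monic irreducibles of degree 3 over GF(2): x**3 + x + 1, x**3 + x**2 + 1.
None of them divide h (all give nonzero remainder).
No irreducible factor of degree ≤ 3 exists, so h is irreducible over GF(2).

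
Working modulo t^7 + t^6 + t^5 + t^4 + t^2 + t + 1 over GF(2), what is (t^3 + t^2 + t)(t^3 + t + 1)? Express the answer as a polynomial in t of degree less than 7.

t^6 + t^5 + t

Multiply in GF(2)[t]: (t^3 + t^2 + t)·(t^3 + t + 1) = t^6 + t^5 + t.
Reduced: t^6 + t^5 + t.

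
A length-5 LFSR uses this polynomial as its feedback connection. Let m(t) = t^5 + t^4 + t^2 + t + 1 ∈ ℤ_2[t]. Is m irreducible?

Yes

Check for roots in ℤ_2: m(0) = 1; m(1) = 1.
No roots, so no linear factors.
Monic irreducibles of degree 2 over GF(2): t^2 + t + 1.
None of them divide m (all give nonzero remainder).
No irreducible factor of degree ≤ 2 exists, so m is irreducible over GF(2).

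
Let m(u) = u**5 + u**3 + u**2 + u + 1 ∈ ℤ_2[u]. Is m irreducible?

Check for roots in ℤ_2: m(0) = 1; m(1) = 1.
No roots, so no linear factors.
Monic irreducibles of degree 2 over GF(2): u**2 + u + 1.
None of them divide m (all give nonzero remainder).
No irreducible factor of degree ≤ 2 exists, so m is irreducible over GF(2).

Yes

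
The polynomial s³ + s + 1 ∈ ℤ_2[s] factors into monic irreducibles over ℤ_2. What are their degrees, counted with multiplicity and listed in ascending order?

3

Write g(s) = s³ + s + 1.
Roots in ℤ_2: g(0) = 1; g(1) = 1.
Complete factorization: g(s) = (s³ + s + 1).
Factor degrees with multiplicity: 3 = 3.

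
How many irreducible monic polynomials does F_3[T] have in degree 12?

The number of monic irreducibles of degree 12 over GF(3) is (1/12)·Σ_{d∣12} μ(12/d) 3^d.
Divisors of 12: 1, 2, 3, 4, 6, 12; μ(12/d) for each: 0, 1, 0, -1, -1, 1.
Σ = 3^2 − 3^4 − 3^6 + 3^12 = 530640.
N = 530640/12 = 44220.

44220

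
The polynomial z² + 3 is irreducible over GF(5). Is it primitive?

Write f(z) = z² + 3.
|GF(5^2)^×| = 5^2 − 1 = 24. Prime factorization: 24 = 2^3·3.
f is primitive ⇔ z has order 24 in GF(5)[z]/(f), i.e. z^(24/q) ≠ 1 for each prime q | 24.
z^(12) mod f = 4.
z^(8) mod f = 1
Since z^(8) = 1, the order of z divides 8 < 24; not primitive.

No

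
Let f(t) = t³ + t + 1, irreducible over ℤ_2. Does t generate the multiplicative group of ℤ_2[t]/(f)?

Yes

|GF(2^3)^×| = 2^3 − 1 = 7. Prime factorization: 7 = 7.
f is primitive ⇔ t has order 7 in GF(2)[t]/(f), i.e. t^(7/q) ≠ 1 for each prime q | 7.
t^(1) mod f = t.
None equal 1, so t has full order 7; f is primitive.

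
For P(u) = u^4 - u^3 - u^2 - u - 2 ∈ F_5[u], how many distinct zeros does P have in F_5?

Evaluate at each of the 5 elements of F_5:
P(0) = 3; P(1) = 1; P(2) = 0 → root; P(3) = 0 → root; P(4) = 0 → root.
Roots: {2, 3, 4}.

3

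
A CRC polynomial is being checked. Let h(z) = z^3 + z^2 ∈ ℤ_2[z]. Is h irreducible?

Check for roots in ℤ_2: h(0) = 0 → root; h(1) = 0 → root.
h(0) = 0, so (z) divides h(z); h is reducible.

No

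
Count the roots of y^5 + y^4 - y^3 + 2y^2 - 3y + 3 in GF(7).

1

Write g(y) = y^5 + y^4 - y^3 + 2y^2 - 3y + 3.
Evaluate at each of the 7 elements of GF(7):
g(0) = 3; g(1) = 3; g(2) = 3; g(3) = 1; g(4) = 0 → root; g(5) = 2; g(6) = 2.
Roots: {4}.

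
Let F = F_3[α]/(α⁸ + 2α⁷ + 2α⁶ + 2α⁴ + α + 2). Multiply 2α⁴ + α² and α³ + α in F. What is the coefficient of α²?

Multiply in F_3[α]: (2α⁴ + α²)·(α³ + α) = 2α⁷ + α³.
Reduced: 2α⁷ + α³.

0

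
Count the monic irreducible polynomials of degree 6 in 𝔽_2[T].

9

Gauss's count: N_{2}(6) = (1/6) Σ_{d|6} μ(6/d)·2^d.
Divisors of 6: 1, 2, 3, 6; μ(6/d) for each: 1, -1, -1, 1.
Σ = 2^1 − 2^2 − 2^3 + 2^6 = 54.
N = 54/6 = 9.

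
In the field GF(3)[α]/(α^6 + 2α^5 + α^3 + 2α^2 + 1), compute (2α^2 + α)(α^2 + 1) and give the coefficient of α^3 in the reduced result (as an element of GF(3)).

Multiply in GF(3)[α]: (2α^2 + α)·(α^2 + 1) = 2α^4 + α^3 + 2α^2 + α.
Reduced: 2α^4 + α^3 + 2α^2 + α.

1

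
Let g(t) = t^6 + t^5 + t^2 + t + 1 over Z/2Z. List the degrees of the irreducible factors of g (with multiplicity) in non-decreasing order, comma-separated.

6

Roots in Z/2Z: g(0) = 1; g(1) = 1.
Complete factorization: g(t) = (t^6 + t^5 + t^2 + t + 1).
Factor degrees with multiplicity: 6 = 6.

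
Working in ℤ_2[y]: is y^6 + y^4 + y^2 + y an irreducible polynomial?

No

Write m(y) = y^6 + y^4 + y^2 + y.
Check for roots in ℤ_2: m(0) = 0 → root; m(1) = 0 → root.
m(0) = 0, so (y) divides m(y); m is reducible.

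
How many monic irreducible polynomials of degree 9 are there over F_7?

Gauss's count: N_{7}(9) = (1/9) Σ_{d|9} μ(9/d)·7^d.
Divisors of 9: 1, 3, 9; μ(9/d) for each: 0, -1, 1.
Σ = − 7^3 + 7^9 = 40353264.
N = 40353264/9 = 4483696.

4483696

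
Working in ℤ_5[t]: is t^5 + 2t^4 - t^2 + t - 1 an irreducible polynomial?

No

Write m(t) = t^5 + 2t^4 - t^2 + t - 1.
Check for roots in ℤ_5: m(0) = 4; m(1) = 2; m(2) = 1; m(3) = 3; m(4) = 3.
No roots, so no linear factors.
Degree-2 irreducible divisors: test the 10 monic irreducibles of degree 2 over GF(5).
t^2 - 2 divides m: m(t) = (t^2 - 2)·(t^3 + 2t^2 + 2t - 2).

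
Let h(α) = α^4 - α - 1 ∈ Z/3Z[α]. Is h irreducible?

Check for roots in Z/3Z: h(0) = 2; h(1) = 2; h(2) = 1.
No roots, so no linear factors.
Monic irreducibles of degree 2 over GF(3): α^2 + 1, α^2 + α - 1, α^2 - α - 1.
None of them divide h (all give nonzero remainder).
No irreducible factor of degree ≤ 2 exists, so h is irreducible over GF(3).

Yes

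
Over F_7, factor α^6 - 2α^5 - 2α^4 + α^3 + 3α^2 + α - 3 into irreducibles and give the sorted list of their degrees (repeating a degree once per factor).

6

Write g(α) = α^6 - 2α^5 - 2α^4 + α^3 + 3α^2 + α - 3.
Complete factorization: g(α) = (α^6 - 2α^5 - 2α^4 + α^3 + 3α^2 + α - 3).
Factor degrees with multiplicity: 6 = 6.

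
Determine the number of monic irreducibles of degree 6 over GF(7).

The number of monic irreducibles of degree 6 over GF(7) is (1/6)·Σ_{d∣6} μ(6/d) 7^d.
Divisors of 6: 1, 2, 3, 6; μ(6/d) for each: 1, -1, -1, 1.
Σ = 7^1 − 7^2 − 7^3 + 7^6 = 117264.
N = 117264/6 = 19544.

19544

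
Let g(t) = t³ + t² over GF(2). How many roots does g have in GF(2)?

2

Evaluate at each of the 2 elements of GF(2):
g(0) = 0 → root; g(1) = 0 → root.
Roots: {0, 1}.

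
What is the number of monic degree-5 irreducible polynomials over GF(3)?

By the necklace-counting formula, N_3(5) = (1/5) Σ_{d|5} μ(5/d)·3^d.
Divisors of 5: 1, 5; μ(5/d) for each: -1, 1.
Σ = − 3^1 + 3^5 = 240.
N = 240/5 = 48.

48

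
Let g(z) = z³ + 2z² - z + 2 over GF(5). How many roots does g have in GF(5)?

0

Evaluate at each of the 5 elements of GF(5):
g(0) = 2; g(1) = 4; g(2) = 1; g(3) = 4; g(4) = 4.
No element is a root.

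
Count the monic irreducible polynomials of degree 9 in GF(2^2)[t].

The number of monic irreducibles of degree 9 over GF(4) is (1/9)·Σ_{d∣9} μ(9/d) 4^d.
Divisors of 9: 1, 3, 9; μ(9/d) for each: 0, -1, 1.
Σ = − 4^3 + 4^9 = 262080.
N = 262080/9 = 29120.

29120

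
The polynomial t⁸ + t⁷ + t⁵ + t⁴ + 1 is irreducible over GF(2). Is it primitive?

Write f(t) = t⁸ + t⁷ + t⁵ + t⁴ + 1.
|GF(2^8)^×| = 2^8 − 1 = 255. Prime factorization: 255 = 3·5·17.
f is primitive ⇔ t has order 255 in GF(2)[t]/(f), i.e. t^(255/q) ≠ 1 for each prime q | 255.
t^(85) mod f = t⁷ + t⁶ + t³ + t² + 1.
t^(51) mod f = 1
t^(15) mod f = t⁵ + t⁴ + t + 1.
Since t^(51) = 1, the order of t divides 51 < 255; not primitive.

No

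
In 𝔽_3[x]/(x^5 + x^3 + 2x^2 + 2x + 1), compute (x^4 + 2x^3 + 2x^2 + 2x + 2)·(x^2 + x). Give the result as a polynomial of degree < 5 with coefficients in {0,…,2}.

Multiply in 𝔽_3[x]: (x^4 + 2x^3 + 2x^2 + 2x + 2)·(x^2 + x) = x^6 + x^4 + x^3 + x^2 + 2x.
Reduce using x^5 ≡ 2x^3 + x^2 + x + 2 (mod x^5 + x^3 + 2x^2 + 2x + 1).
Reduced: 2x^3 + 2x^2 + x.

2x^3 + 2x^2 + x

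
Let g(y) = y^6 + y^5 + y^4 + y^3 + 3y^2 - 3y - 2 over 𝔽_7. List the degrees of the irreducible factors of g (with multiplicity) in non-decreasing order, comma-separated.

1, 1, 1, 1, 2

Linear factors from roots: (y + 3), (y + 2).
Complete factorization: g(y) = (y + 2)^2·(y + 3)^2·(y^2 - 2y - 2).
Factor degrees with multiplicity: 1 + 1 + 1 + 1 + 2 = 6.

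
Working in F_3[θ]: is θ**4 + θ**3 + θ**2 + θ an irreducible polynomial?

Write P(θ) = θ**4 + θ**3 + θ**2 + θ.
Check for roots in F_3: P(0) = 0 → root; P(1) = 1; P(2) = 0 → root.
P(0) = 0, so (θ) divides P(θ); P is reducible.

No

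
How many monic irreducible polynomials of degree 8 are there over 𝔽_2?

Gauss's count: N_{2}(8) = (1/8) Σ_{d|8} μ(8/d)·2^d.
Divisors of 8: 1, 2, 4, 8; μ(8/d) for each: 0, 0, -1, 1.
Σ = − 2^4 + 2^8 = 240.
N = 240/8 = 30.

30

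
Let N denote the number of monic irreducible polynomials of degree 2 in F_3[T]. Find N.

Gauss's count: N_{3}(2) = (1/2) Σ_{d|2} μ(2/d)·3^d.
Divisors of 2: 1, 2; μ(2/d) for each: -1, 1.
Σ = − 3^1 + 3^2 = 6.
N = 6/2 = 3.

3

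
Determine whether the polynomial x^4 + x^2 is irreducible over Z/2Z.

Write g(x) = x^4 + x^2.
Check for roots in Z/2Z: g(0) = 0 → root; g(1) = 0 → root.
g(0) = 0, so (x) divides g(x); g is reducible.

No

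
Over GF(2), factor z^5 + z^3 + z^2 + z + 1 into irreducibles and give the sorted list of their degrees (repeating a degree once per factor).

5

Write g(z) = z^5 + z^3 + z^2 + z + 1.
Roots in GF(2): g(0) = 1; g(1) = 1.
Complete factorization: g(z) = (z^5 + z^3 + z^2 + z + 1).
Factor degrees with multiplicity: 5 = 5.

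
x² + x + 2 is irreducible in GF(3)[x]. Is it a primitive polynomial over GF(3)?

Write f(x) = x² + x + 2.
|GF(3^2)^×| = 3^2 − 1 = 8. Prime factorization: 8 = 2^3.
f is primitive ⇔ x has order 8 in GF(3)[x]/(f), i.e. x^(8/q) ≠ 1 for each prime q | 8.
x^(4) mod f = 2.
None equal 1, so x has full order 8; f is primitive.

Yes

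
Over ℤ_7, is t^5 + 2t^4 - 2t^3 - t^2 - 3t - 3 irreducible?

No

Write h(t) = t^5 + 2t^4 - 2t^3 - t^2 - 3t - 3.
Check for roots in ℤ_7: h(0) = 4; h(1) = 1; h(2) = 0 → root; h(3) = 1; h(4) = 5; h(5) = 1; h(6) = 2.
h(2) = 0, so (t − 2) divides h(t); h is reducible.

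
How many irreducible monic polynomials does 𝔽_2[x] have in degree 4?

The number of monic irreducibles of degree 4 over GF(2) is (1/4)·Σ_{d∣4} μ(4/d) 2^d.
Divisors of 4: 1, 2, 4; μ(4/d) for each: 0, -1, 1.
Σ = − 2^2 + 2^4 = 12.
N = 12/4 = 3.

3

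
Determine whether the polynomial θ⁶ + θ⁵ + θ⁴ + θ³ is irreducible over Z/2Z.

No

Write f(θ) = θ⁶ + θ⁵ + θ⁴ + θ³.
Check for roots in Z/2Z: f(0) = 0 → root; f(1) = 0 → root.
f(0) = 0, so (θ) divides f(θ); f is reducible.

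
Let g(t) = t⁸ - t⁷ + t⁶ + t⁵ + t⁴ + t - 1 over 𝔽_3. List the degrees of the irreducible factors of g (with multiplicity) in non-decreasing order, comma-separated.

1, 2, 2, 3

Roots in 𝔽_3: g(0) = 2; g(1) = 0 → root; g(2) = 1.
Linear factors from roots: (t - 1).
Complete factorization: g(t) = (t - 1)·(t² + 1)·(t² + t - 1)·(t³ - t² - t - 1).
Factor degrees with multiplicity: 1 + 2 + 2 + 3 = 8.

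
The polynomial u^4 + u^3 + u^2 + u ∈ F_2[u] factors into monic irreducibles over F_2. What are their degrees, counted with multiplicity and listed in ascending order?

1, 1, 1, 1

Write g(u) = u^4 + u^3 + u^2 + u.
Roots in F_2: g(0) = 0 → root; g(1) = 0 → root.
Linear factors from roots: (u), (u + 1).
Complete factorization: g(u) = (u)·(u + 1)^3.
Factor degrees with multiplicity: 1 + 1 + 1 + 1 = 4.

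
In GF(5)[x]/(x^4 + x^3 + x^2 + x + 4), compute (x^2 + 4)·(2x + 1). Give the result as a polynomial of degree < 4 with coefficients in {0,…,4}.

Multiply in GF(5)[x]: (x^2 + 4)·(2x + 1) = 2x^3 + x^2 + 3x + 4.
Reduced: 2x^3 + x^2 + 3x + 4.

2x^3 + x^2 + 3x + 4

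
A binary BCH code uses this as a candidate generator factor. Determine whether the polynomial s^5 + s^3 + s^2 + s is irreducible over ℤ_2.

No

Write g(s) = s^5 + s^3 + s^2 + s.
Check for roots in ℤ_2: g(0) = 0 → root; g(1) = 0 → root.
g(0) = 0, so (s) divides g(s); g is reducible.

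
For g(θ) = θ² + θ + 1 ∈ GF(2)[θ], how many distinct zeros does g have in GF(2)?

0

Evaluate at each of the 2 elements of GF(2):
g(0) = 1; g(1) = 1.
No element is a root.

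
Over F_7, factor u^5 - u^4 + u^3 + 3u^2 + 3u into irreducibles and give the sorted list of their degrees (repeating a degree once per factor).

Write g(u) = u^5 - u^4 + u^3 + 3u^2 + 3u.
Linear factors from roots: (u), (u - 1), (u - 2).
Complete factorization: g(u) = (u)·(u - 2)·(u - 1)·(u^2 + 2u - 2).
Factor degrees with multiplicity: 1 + 1 + 1 + 2 = 5.

1, 1, 1, 2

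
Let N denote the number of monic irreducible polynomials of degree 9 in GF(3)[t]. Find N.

x^(3^9) − x is the product of all monic irreducibles of degree dividing 9; Möbius inversion gives N = (1/9) Σ μ(9/d)·3^d.
Divisors of 9: 1, 3, 9; μ(9/d) for each: 0, -1, 1.
Σ = − 3^3 + 3^9 = 19656.
N = 19656/9 = 2184.

2184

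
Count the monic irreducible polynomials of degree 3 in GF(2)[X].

By the necklace-counting formula, N_2(3) = (1/3) Σ_{d|3} μ(3/d)·2^d.
Divisors of 3: 1, 3; μ(3/d) for each: -1, 1.
Σ = − 2^1 + 2^3 = 6.
N = 6/3 = 2.

2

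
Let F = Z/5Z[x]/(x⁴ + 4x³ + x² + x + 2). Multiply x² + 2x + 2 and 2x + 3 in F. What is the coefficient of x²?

2

Multiply in Z/5Z[x]: (x² + 2x + 2)·(2x + 3) = 2x³ + 2x² + 1.
Reduced: 2x³ + 2x² + 1.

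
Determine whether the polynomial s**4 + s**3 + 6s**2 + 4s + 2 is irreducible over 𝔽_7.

Write h(s) = s**4 + s**3 + 6s**2 + 4s + 2.
Check for roots in 𝔽_7: h(0) = 2; h(1) = 0 → root; h(2) = 2; h(3) = 1; h(4) = 0 → root; h(5) = 5; h(6) = 4.
h(1) = 0, so (s − 1) divides h(s); h is reducible.

No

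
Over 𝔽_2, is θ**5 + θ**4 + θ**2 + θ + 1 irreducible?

Yes

Write P(θ) = θ**5 + θ**4 + θ**2 + θ + 1.
Check for roots in 𝔽_2: P(0) = 1; P(1) = 1.
No roots, so no linear factors.
Monic irreducibles of degree 2 over GF(2): θ**2 + θ + 1.
None of them divide P (all give nonzero remainder).
No irreducible factor of degree ≤ 2 exists, so P is irreducible over GF(2).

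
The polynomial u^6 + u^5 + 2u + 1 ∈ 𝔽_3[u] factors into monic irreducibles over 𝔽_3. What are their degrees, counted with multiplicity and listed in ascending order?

Write g(u) = u^6 + u^5 + 2u + 1.
Roots in 𝔽_3: g(0) = 1; g(1) = 2; g(2) = 2.
Complete factorization: g(u) = (u^2 + 1)·(u^2 + 2u + 2)^2.
Factor degrees with multiplicity: 2 + 2 + 2 = 6.

2, 2, 2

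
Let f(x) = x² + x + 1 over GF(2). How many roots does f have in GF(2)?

0

Evaluate at each of the 2 elements of GF(2):
f(0) = 1; f(1) = 1.
No element is a root.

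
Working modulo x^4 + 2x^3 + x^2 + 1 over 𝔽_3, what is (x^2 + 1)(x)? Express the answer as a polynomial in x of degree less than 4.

Multiply in 𝔽_3[x]: (x^2 + 1)·(x) = x^3 + x.
Reduced: x^3 + x.

x^3 + x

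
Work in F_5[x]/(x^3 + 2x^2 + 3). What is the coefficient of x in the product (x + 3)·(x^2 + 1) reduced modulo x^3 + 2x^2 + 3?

Multiply in F_5[x]: (x + 3)·(x^2 + 1) = x^3 + 3x^2 + x + 3.
Reduce using x^3 ≡ 3x^2 + 2 (mod x^3 + 2x^2 + 3).
Reduced: x^2 + x.

1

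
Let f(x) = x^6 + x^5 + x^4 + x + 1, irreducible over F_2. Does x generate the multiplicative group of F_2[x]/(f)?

|GF(2^6)^×| = 2^6 − 1 = 63. Prime factorization: 63 = 3^2·7.
f is primitive ⇔ x has order 63 in GF(2)[x]/(f), i.e. x^(63/q) ≠ 1 for each prime q | 63.
x^(21) mod f = x^4 + x^3 + 1.
x^(9) mod f = x^5 + x^2 + x + 1.
None equal 1, so x has full order 63; f is primitive.

Yes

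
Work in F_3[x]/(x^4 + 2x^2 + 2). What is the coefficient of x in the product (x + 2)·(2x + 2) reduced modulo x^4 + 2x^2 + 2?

Multiply in F_3[x]: (x + 2)·(2x + 2) = 2x^2 + 1.
Reduced: 2x^2 + 1.

0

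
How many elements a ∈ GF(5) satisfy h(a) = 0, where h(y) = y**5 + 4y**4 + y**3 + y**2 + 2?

Evaluate at each of the 5 elements of GF(5):
h(0) = 2; h(1) = 4; h(2) = 0 → root; h(3) = 0 → root; h(4) = 0 → root.
Roots: {2, 3, 4}.

3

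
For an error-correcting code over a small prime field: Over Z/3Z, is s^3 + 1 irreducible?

Write f(s) = s^3 + 1.
Check for roots in Z/3Z: f(0) = 1; f(1) = 2; f(2) = 0 → root.
f(2) = 0, so (s − 2) divides f(s); f is reducible.

No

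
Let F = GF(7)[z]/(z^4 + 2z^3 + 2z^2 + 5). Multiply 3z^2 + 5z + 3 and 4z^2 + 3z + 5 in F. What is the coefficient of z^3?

5

Multiply in GF(7)[z]: (3z^2 + 5z + 3)·(4z^2 + 3z + 5) = 5z^4 + z^3 + 6z + 1.
Reduce using z^4 ≡ 5z^3 + 5z^2 + 2 (mod z^4 + 2z^3 + 2z^2 + 5).
Reduced: 5z^3 + 4z^2 + 6z + 4.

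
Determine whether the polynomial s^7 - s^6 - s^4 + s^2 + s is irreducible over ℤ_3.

Write h(s) = s^7 - s^6 - s^4 + s^2 + s.
Check for roots in ℤ_3: h(0) = 0 → root; h(1) = 1; h(2) = 0 → root.
h(0) = 0, so (s) divides h(s); h is reducible.

No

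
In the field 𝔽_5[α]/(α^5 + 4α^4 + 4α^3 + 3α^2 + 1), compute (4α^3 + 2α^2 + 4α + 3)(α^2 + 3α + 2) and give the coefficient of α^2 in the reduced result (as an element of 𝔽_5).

2

Multiply in 𝔽_5[α]: (4α^3 + 2α^2 + 4α + 3)·(α^2 + 3α + 2) = 4α^5 + 4α^4 + 3α^3 + 4α^2 + 2α + 1.
Reduce using α^5 ≡ α^4 + α^3 + 2α^2 + 4 (mod α^5 + 4α^4 + 4α^3 + 3α^2 + 1).
Reduced: 3α^4 + 2α^3 + 2α^2 + 2α + 2.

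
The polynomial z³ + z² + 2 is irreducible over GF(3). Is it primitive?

No

Write f(z) = z³ + z² + 2.
|GF(3^3)^×| = 3^3 − 1 = 26. Prime factorization: 26 = 2·13.
f is primitive ⇔ z has order 26 in GF(3)[z]/(f), i.e. z^(26/q) ≠ 1 for each prime q | 26.
z^(13) mod f = 1
z^(2) mod f = z².
Since z^(13) = 1, the order of z divides 13 < 26; not primitive.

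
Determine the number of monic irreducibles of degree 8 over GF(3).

Gauss's count: N_{3}(8) = (1/8) Σ_{d|8} μ(8/d)·3^d.
Divisors of 8: 1, 2, 4, 8; μ(8/d) for each: 0, 0, -1, 1.
Σ = − 3^4 + 3^8 = 6480.
N = 6480/8 = 810.

810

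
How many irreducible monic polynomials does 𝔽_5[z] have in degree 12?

20343700

x^(5^12) − x is the product of all monic irreducibles of degree dividing 12; Möbius inversion gives N = (1/12) Σ μ(12/d)·5^d.
Divisors of 12: 1, 2, 3, 4, 6, 12; μ(12/d) for each: 0, 1, 0, -1, -1, 1.
Σ = 5^2 − 5^4 − 5^6 + 5^12 = 244124400.
N = 244124400/12 = 20343700.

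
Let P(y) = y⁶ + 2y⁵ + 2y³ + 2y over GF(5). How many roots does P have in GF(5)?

Evaluate at each of the 5 elements of GF(5):
P(0) = 0 → root; P(1) = 2; P(2) = 3; P(3) = 0 → root; P(4) = 0 → root.
Roots: {0, 3, 4}.

3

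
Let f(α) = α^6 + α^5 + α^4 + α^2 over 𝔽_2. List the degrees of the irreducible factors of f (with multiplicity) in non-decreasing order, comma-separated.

1, 1, 1, 3

Roots in 𝔽_2: f(0) = 0 → root; f(1) = 0 → root.
Linear factors from roots: (α), (α + 1).
Complete factorization: f(α) = (α + 1)·(α)^2·(α^3 + α + 1).
Factor degrees with multiplicity: 1 + 1 + 1 + 3 = 6.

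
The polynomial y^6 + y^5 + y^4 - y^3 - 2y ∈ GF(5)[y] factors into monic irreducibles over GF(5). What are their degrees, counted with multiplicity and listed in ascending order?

Write h(y) = y^6 + y^5 + y^4 - y^3 - 2y.
Roots in GF(5): h(0) = 0 → root; h(1) = 0 → root; h(2) = 0 → root; h(3) = 0 → root; h(4) = 4.
Linear factors from roots: (y), (y - 1), (y - 2), (y + 2).
Complete factorization: h(y) = (y)·(y + 2)·(y - 2)^2·(y - 1)^2.
Factor degrees with multiplicity: 1 + 1 + 1 + 1 + 1 + 1 = 6.

1, 1, 1, 1, 1, 1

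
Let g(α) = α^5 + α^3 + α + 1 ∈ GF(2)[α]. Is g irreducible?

No

Check for roots in GF(2): g(0) = 1; g(1) = 0 → root.
g(1) = 0, so (α − 1) divides g(α); g is reducible.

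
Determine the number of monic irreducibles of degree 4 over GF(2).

x^(2^4) − x is the product of all monic irreducibles of degree dividing 4; Möbius inversion gives N = (1/4) Σ μ(4/d)·2^d.
Divisors of 4: 1, 2, 4; μ(4/d) for each: 0, -1, 1.
Σ = − 2^2 + 2^4 = 12.
N = 12/4 = 3.

3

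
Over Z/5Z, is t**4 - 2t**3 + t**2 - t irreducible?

No

Write f(t) = t**4 - 2t**3 + t**2 - t.
Check for roots in Z/5Z: f(0) = 0 → root; f(1) = 4; f(2) = 2; f(3) = 3; f(4) = 0 → root.
f(0) = 0, so (t) divides f(t); f is reducible.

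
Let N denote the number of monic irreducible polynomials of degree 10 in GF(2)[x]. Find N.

99

Gauss's count: N_{2}(10) = (1/10) Σ_{d|10} μ(10/d)·2^d.
Divisors of 10: 1, 2, 5, 10; μ(10/d) for each: 1, -1, -1, 1.
Σ = 2^1 − 2^2 − 2^5 + 2^10 = 990.
N = 990/10 = 99.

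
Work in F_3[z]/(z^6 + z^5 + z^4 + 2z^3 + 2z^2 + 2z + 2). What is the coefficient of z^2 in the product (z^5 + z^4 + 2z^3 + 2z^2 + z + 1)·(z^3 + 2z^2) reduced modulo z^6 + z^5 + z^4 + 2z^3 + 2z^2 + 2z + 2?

Multiply in F_3[z]: (z^5 + z^4 + 2z^3 + 2z^2 + z + 1)·(z^3 + 2z^2) = z^8 + z^6 + 2z^4 + 2z^2.
Reduce using z^6 ≡ 2z^5 + 2z^4 + z^3 + z^2 + z + 1 (mod z^6 + z^5 + z^4 + 2z^3 + 2z^2 + 2z + 2).
Reduced: z^5 + z^4 + z^3 + 1.

0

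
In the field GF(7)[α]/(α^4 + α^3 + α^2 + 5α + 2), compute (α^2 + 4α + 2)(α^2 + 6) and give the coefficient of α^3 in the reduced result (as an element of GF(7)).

3

Multiply in GF(7)[α]: (α^2 + 4α + 2)·(α^2 + 6) = α^4 + 4α^3 + α^2 + 3α + 5.
Reduce using α^4 ≡ 6α^3 + 6α^2 + 2α + 5 (mod α^4 + α^3 + α^2 + 5α + 2).
Reduced: 3α^3 + 5α + 3.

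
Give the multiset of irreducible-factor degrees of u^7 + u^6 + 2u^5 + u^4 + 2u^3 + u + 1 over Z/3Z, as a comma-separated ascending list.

Write h(u) = u^7 + u^6 + 2u^5 + u^4 + 2u^3 + u + 1.
Roots in Z/3Z: h(0) = 1; h(1) = 0 → root; h(2) = 0 → root.
Linear factors from roots: (u + 2), (u + 1).
Complete factorization: h(u) = (u + 1)·(u + 2)·(u^2 + 2u + 2)·(u^3 + 2u^2 + 1).
Factor degrees with multiplicity: 1 + 1 + 2 + 3 = 7.

1, 1, 2, 3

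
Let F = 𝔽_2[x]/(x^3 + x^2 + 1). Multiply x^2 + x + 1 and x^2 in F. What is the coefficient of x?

1

Multiply in 𝔽_2[x]: (x^2 + x + 1)·(x^2) = x^4 + x^3 + x^2.
Reduce using x^3 ≡ x^2 + 1 (mod x^3 + x^2 + 1).
Reduced: x^2 + x.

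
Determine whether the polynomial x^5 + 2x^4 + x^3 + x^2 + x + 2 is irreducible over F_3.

Write m(x) = x^5 + 2x^4 + x^3 + x^2 + x + 2.
Check for roots in F_3: m(0) = 2; m(1) = 2; m(2) = 2.
No roots, so no linear factors.
Monic irreducibles of degree 2 over GF(3): x^2 + 1, x^2 + x + 2, x^2 + 2x + 2.
None of them divide m (all give nonzero remainder).
No irreducible factor of degree ≤ 2 exists, so m is irreducible over GF(3).

Yes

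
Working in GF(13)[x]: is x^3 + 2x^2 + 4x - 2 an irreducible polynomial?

Write f(x) = x^3 + 2x^2 + 4x - 2.
Check each element of GF(13) for a root: f(0)=11, f(1)=5, f(2)=9, f(3)=3, f(4)=6, f(5)=11, f(6)=11, f(7)=12, f(8)=7, f(9)=2, f(10)=3, f(11)=3, f(12)=8.
No roots. A degree-3 polynomial over a field with no linear factor is irreducible.

Yes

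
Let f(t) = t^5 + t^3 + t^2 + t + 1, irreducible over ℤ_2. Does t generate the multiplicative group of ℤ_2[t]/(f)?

|GF(2^5)^×| = 2^5 − 1 = 31. Prime factorization: 31 = 31.
f is primitive ⇔ t has order 31 in GF(2)[t]/(f), i.e. t^(31/q) ≠ 1 for each prime q | 31.
t^(1) mod f = t.
None equal 1, so t has full order 31; f is primitive.

Yes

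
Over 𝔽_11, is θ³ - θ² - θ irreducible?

No

Write m(θ) = θ³ - θ² - θ.
Check each element of 𝔽_11 for a root: m(0)=0, m(1)=10, m(2)=2, m(3)=4, m(4)=0, m(5)=7, m(6)=9, m(7)=1, m(8)=0, m(9)=1, m(10)=10.
m(0) = 0, so (θ) divides m(θ); m is reducible.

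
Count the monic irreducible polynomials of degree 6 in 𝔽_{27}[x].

x^(27^6) − x is the product of all monic irreducibles of degree dividing 6; Möbius inversion gives N = (1/6) Σ μ(6/d)·27^d.
Divisors of 6: 1, 2, 3, 6; μ(6/d) for each: 1, -1, -1, 1.
Σ = 27^1 − 27^2 − 27^3 + 27^6 = 387400104.
N = 387400104/6 = 64566684.

64566684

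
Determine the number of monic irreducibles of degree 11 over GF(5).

By the necklace-counting formula, N_5(11) = (1/11) Σ_{d|11} μ(11/d)·5^d.
Divisors of 11: 1, 11; μ(11/d) for each: -1, 1.
Σ = − 5^1 + 5^11 = 48828120.
N = 48828120/11 = 4438920.

4438920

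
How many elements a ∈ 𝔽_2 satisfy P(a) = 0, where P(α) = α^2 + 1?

Evaluate at each of the 2 elements of 𝔽_2:
P(0) = 1; P(1) = 0 → root.
Roots: {1}.

1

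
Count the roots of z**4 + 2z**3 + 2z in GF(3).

2

Write g(z) = z**4 + 2z**3 + 2z.
Evaluate at each of the 3 elements of GF(3):
g(0) = 0 → root; g(1) = 2; g(2) = 0 → root.
Roots: {0, 2}.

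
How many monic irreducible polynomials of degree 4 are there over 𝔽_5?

150

By the necklace-counting formula, N_5(4) = (1/4) Σ_{d|4} μ(4/d)·5^d.
Divisors of 4: 1, 2, 4; μ(4/d) for each: 0, -1, 1.
Σ = − 5^2 + 5^4 = 600.
N = 600/4 = 150.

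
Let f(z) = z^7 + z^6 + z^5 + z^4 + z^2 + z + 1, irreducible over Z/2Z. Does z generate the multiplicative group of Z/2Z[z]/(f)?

Yes

|GF(2^7)^×| = 2^7 − 1 = 127. Prime factorization: 127 = 127.
f is primitive ⇔ z has order 127 in GF(2)[z]/(f), i.e. z^(127/q) ≠ 1 for each prime q | 127.
z^(1) mod f = z.
None equal 1, so z has full order 127; f is primitive.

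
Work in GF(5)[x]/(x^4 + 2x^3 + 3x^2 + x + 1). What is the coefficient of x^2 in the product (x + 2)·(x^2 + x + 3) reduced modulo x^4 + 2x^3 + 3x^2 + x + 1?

3

Multiply in GF(5)[x]: (x + 2)·(x^2 + x + 3) = x^3 + 3x^2 + 1.
Reduced: x^3 + 3x^2 + 1.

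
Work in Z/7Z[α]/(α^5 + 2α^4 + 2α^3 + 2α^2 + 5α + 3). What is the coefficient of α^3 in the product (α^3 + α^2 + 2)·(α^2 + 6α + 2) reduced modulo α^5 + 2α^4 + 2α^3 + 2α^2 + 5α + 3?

6

Multiply in Z/7Z[α]: (α^3 + α^2 + 2)·(α^2 + 6α + 2) = α^5 + α^3 + 4α^2 + 5α + 4.
Reduce using α^5 ≡ 5α^4 + 5α^3 + 5α^2 + 2α + 4 (mod α^5 + 2α^4 + 2α^3 + 2α^2 + 5α + 3).
Reduced: 5α^4 + 6α^3 + 2α^2 + 1.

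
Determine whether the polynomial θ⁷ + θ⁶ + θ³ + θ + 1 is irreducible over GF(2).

Write h(θ) = θ⁷ + θ⁶ + θ³ + θ + 1.
Check for roots in GF(2): h(0) = 1; h(1) = 1.
No roots, so no linear factors.
Monic irreducibles of degree 2 over GF(2): θ² + θ + 1.
None of them divide h (all give nonzero remainder).
Monic irreducibles of degree 3 over GF(2): θ³ + θ + 1, θ³ + θ² + 1.
None of them divide h (all give nonzero remainder).
No irreducible factor of degree ≤ 3 exists, so h is irreducible over GF(2).

Yes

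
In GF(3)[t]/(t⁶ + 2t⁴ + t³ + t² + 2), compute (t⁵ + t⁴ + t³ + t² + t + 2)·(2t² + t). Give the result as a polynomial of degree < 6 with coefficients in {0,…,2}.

Multiply in GF(3)[t]: (t⁵ + t⁴ + t³ + t² + t + 2)·(2t² + t) = 2t⁷ + 2t² + 2t.
Reduce using t⁶ ≡ t⁴ + 2t³ + 2t² + 1 (mod t⁶ + 2t⁴ + t³ + t² + 2).
Reduced: 2t⁵ + t⁴ + t³ + 2t² + t.

2t^5 + t^4 + t^3 + 2t^2 + t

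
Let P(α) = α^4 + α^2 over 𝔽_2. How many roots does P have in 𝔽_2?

2

Evaluate at each of the 2 elements of 𝔽_2:
P(0) = 0 → root; P(1) = 0 → root.
Roots: {0, 1}.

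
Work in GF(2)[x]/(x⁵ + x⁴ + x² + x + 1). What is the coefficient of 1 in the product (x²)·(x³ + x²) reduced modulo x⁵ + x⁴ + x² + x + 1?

Multiply in GF(2)[x]: (x²)·(x³ + x²) = x⁵ + x⁴.
Reduce using x⁵ ≡ x⁴ + x² + x + 1 (mod x⁵ + x⁴ + x² + x + 1).
Reduced: x² + x + 1.

1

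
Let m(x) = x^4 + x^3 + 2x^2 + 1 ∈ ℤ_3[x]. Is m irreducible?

Check for roots in ℤ_3: m(0) = 1; m(1) = 2; m(2) = 0 → root.
m(2) = 0, so (x − 2) divides m(x); m is reducible.

No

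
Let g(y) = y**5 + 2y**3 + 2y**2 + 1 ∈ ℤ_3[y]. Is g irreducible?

Check for roots in ℤ_3: g(0) = 1; g(1) = 0 → root; g(2) = 0 → root.
g(1) = 0, so (y − 1) divides g(y); g is reducible.

No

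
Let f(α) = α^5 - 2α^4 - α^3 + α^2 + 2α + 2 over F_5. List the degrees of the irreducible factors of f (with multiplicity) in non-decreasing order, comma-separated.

5

Roots in F_5: f(0) = 2; f(1) = 3; f(2) = 2; f(3) = 1; f(4) = 4.
Complete factorization: f(α) = (α^5 - 2α^4 - α^3 + α^2 + 2α + 2).
Factor degrees with multiplicity: 5 = 5.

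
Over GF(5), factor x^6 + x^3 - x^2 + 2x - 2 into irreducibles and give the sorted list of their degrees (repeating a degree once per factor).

1, 1, 2, 2

Write h(x) = x^6 + x^3 - x^2 + 2x - 2.
Roots in GF(5): h(0) = 3; h(1) = 1; h(2) = 0 → root; h(3) = 1; h(4) = 0 → root.
Linear factors from roots: (x - 2), (x + 1).
Complete factorization: h(x) = (x + 1)·(x - 2)·(x^2 + 2x - 2)·(x^2 - x + 2).
Factor degrees with multiplicity: 1 + 1 + 2 + 2 = 6.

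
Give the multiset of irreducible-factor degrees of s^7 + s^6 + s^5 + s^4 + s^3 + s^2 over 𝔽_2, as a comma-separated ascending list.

1, 1, 1, 2, 2

Write f(s) = s^7 + s^6 + s^5 + s^4 + s^3 + s^2.
Roots in 𝔽_2: f(0) = 0 → root; f(1) = 0 → root.
Linear factors from roots: (s), (s + 1).
Complete factorization: f(s) = (s + 1)·(s)^2·(s^2 + s + 1)^2.
Factor degrees with multiplicity: 1 + 1 + 1 + 2 + 2 = 7.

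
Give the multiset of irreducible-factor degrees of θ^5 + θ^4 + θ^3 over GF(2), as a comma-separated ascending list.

Write g(θ) = θ^5 + θ^4 + θ^3.
Roots in GF(2): g(0) = 0 → root; g(1) = 1.
Linear factors from roots: (θ).
Complete factorization: g(θ) = (θ)^3·(θ^2 + θ + 1).
Factor degrees with multiplicity: 1 + 1 + 1 + 2 = 5.

1, 1, 1, 2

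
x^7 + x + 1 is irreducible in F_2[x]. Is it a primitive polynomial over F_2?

Write f(x) = x^7 + x + 1.
|GF(2^7)^×| = 2^7 − 1 = 127. Prime factorization: 127 = 127.
f is primitive ⇔ x has order 127 in GF(2)[x]/(f), i.e. x^(127/q) ≠ 1 for each prime q | 127.
x^(1) mod f = x.
None equal 1, so x has full order 127; f is primitive.

Yes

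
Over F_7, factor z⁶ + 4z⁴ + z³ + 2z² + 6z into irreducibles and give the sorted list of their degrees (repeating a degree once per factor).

Write f(z) = z⁶ + 4z⁴ + z³ + 2z² + 6z.
Linear factors from roots: (z), (z + 6), (z + 1).
Complete factorization: f(z) = (z)·(z + 1)·(z + 6)^2·(z² + z + 6).
Factor degrees with multiplicity: 1 + 1 + 1 + 1 + 2 = 6.

1, 1, 1, 1, 2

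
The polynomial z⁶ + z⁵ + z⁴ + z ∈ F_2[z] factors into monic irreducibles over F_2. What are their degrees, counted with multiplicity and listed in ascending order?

1, 1, 1, 3

Write g(z) = z⁶ + z⁵ + z⁴ + z.
Roots in F_2: g(0) = 0 → root; g(1) = 0 → root.
Linear factors from roots: (z), (z + 1).
Complete factorization: g(z) = (z)·(z + 1)^2·(z³ + z² + 1).
Factor degrees with multiplicity: 1 + 1 + 1 + 3 = 6.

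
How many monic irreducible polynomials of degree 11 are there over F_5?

4438920

The number of monic irreducibles of degree 11 over GF(5) is (1/11)·Σ_{d∣11} μ(11/d) 5^d.
Divisors of 11: 1, 11; μ(11/d) for each: -1, 1.
Σ = − 5^1 + 5^11 = 48828120.
N = 48828120/11 = 4438920.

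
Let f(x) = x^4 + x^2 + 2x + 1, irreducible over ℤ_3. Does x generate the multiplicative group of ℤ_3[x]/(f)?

No

|GF(3^4)^×| = 3^4 − 1 = 80. Prime factorization: 80 = 2^4·5.
f is primitive ⇔ x has order 80 in GF(3)[x]/(f), i.e. x^(80/q) ≠ 1 for each prime q | 80.
x^(40) mod f = 1
x^(16) mod f = 2x^3 + 2.
Since x^(40) = 1, the order of x divides 40 < 80; not primitive.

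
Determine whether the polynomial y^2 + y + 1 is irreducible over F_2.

Write f(y) = y^2 + y + 1.
Check for roots in F_2: f(0) = 1; f(1) = 1.
No roots. A degree-2 polynomial over a field with no linear factor is irreducible.

Yes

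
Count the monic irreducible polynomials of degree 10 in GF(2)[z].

Gauss's count: N_{2}(10) = (1/10) Σ_{d|10} μ(10/d)·2^d.
Divisors of 10: 1, 2, 5, 10; μ(10/d) for each: 1, -1, -1, 1.
Σ = 2^1 − 2^2 − 2^5 + 2^10 = 990.
N = 990/10 = 99.

99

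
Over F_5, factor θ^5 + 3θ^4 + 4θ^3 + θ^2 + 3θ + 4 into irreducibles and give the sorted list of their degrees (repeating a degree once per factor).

1, 2, 2

Write g(θ) = θ^5 + 3θ^4 + 4θ^3 + θ^2 + 3θ + 4.
Roots in F_5: g(0) = 4; g(1) = 1; g(2) = 1; g(3) = 1; g(4) = 0 → root.
Linear factors from roots: (θ + 1).
Complete factorization: g(θ) = (θ + 1)·(θ^2 + 3θ + 4)·(θ^2 + 4θ + 1).
Factor degrees with multiplicity: 1 + 2 + 2 = 5.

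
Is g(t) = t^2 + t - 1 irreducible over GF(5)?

Check for roots in GF(5): g(0) = 4; g(1) = 1; g(2) = 0 → root; g(3) = 1; g(4) = 4.
g(2) = 0, so (t − 2) divides g(t); g is reducible.

No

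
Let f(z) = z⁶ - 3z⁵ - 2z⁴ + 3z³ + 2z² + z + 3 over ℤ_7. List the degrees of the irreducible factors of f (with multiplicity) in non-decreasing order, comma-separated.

6

Complete factorization: f(z) = (z⁶ - 3z⁵ - 2z⁴ + 3z³ + 2z² + z + 3).
Factor degrees with multiplicity: 6 = 6.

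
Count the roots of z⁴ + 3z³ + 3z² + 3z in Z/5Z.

2

Write g(z) = z⁴ + 3z³ + 3z² + 3z.
Evaluate at each of the 5 elements of Z/5Z:
g(0) = 0 → root; g(1) = 0 → root; g(2) = 3; g(3) = 3; g(4) = 3.
Roots: {0, 1}.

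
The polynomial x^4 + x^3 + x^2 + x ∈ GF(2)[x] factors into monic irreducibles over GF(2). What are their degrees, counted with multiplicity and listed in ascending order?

1, 1, 1, 1

Write g(x) = x^4 + x^3 + x^2 + x.
Roots in GF(2): g(0) = 0 → root; g(1) = 0 → root.
Linear factors from roots: (x), (x + 1).
Complete factorization: g(x) = (x)·(x + 1)^3.
Factor degrees with multiplicity: 1 + 1 + 1 + 1 = 4.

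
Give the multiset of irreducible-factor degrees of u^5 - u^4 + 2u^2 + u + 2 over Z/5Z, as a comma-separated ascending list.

Write g(u) = u^5 - u^4 + 2u^2 + u + 2.
Roots in Z/5Z: g(0) = 2; g(1) = 0 → root; g(2) = 3; g(3) = 0 → root; g(4) = 1.
Linear factors from roots: (u - 1), (u + 2).
Complete factorization: g(u) = (u - 1)·(u + 2)^2·(u^2 + u + 2).
Factor degrees with multiplicity: 1 + 1 + 1 + 2 = 5.

1, 1, 1, 2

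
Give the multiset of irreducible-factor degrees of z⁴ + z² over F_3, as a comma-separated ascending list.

1, 1, 2

Write f(z) = z⁴ + z².
Roots in F_3: f(0) = 0 → root; f(1) = 2; f(2) = 2.
Linear factors from roots: (z).
Complete factorization: f(z) = (z)^2·(z² + 1).
Factor degrees with multiplicity: 1 + 1 + 2 = 4.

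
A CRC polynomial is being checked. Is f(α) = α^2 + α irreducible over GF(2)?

No

Check for roots in GF(2): f(0) = 0 → root; f(1) = 0 → root.
f(0) = 0, so (α) divides f(α); f is reducible.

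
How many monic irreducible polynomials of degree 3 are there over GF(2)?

The number of monic irreducibles of degree 3 over GF(2) is (1/3)·Σ_{d∣3} μ(3/d) 2^d.
Divisors of 3: 1, 3; μ(3/d) for each: -1, 1.
Σ = − 2^1 + 2^3 = 6.
N = 6/3 = 2.

2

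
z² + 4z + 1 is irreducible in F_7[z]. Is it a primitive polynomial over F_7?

No

Write f(z) = z² + 4z + 1.
|GF(7^2)^×| = 7^2 − 1 = 48. Prime factorization: 48 = 2^4·3.
f is primitive ⇔ z has order 48 in GF(7)[z]/(f), i.e. z^(48/q) ≠ 1 for each prime q | 48.
z^(24) mod f = 1
z^(16) mod f = 1
Since z^(24) = 1, the order of z divides 24 < 48; not primitive.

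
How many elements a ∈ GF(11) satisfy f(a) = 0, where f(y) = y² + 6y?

Evaluate at each of the 11 elements of GF(11):
f(0) = 0 → root; f(1) = 7; f(2) = 5; f(3) = 5; f(4) = 7; f(5) = 0 → root; f(6) = 6; f(7) = 3; f(8) = 2; f(9) = 3; f(10) = 6.
Roots: {0, 5}.

2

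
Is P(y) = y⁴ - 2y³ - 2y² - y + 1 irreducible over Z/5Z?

Check for roots in Z/5Z: P(0) = 1; P(1) = 2; P(2) = 1; P(3) = 2; P(4) = 3.
No roots, so no linear factors.
Degree-2 irreducible divisors: test the 10 monic irreducibles of degree 2 over GF(5).
None of them divide P (all give nonzero remainder).
No irreducible factor of degree ≤ 2 exists, so P is irreducible over GF(5).

Yes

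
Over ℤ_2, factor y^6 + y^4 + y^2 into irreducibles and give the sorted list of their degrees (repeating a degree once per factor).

Write g(y) = y^6 + y^4 + y^2.
Roots in ℤ_2: g(0) = 0 → root; g(1) = 1.
Linear factors from roots: (y).
Complete factorization: g(y) = (y)^2·(y^2 + y + 1)^2.
Factor degrees with multiplicity: 1 + 1 + 2 + 2 = 6.

1, 1, 2, 2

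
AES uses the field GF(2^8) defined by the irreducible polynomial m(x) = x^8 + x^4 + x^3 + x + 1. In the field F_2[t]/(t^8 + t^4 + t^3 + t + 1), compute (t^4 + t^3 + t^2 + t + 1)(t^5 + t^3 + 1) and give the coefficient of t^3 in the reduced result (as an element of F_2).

Multiply in F_2[t]: (t^4 + t^3 + t^2 + t + 1)·(t^5 + t^3 + 1) = t^9 + t^8 + t^2 + t + 1.
Reduce using t^8 ≡ t^4 + t^3 + t + 1 (mod t^8 + t^4 + t^3 + t + 1).
Reduced: t^5 + t^3 + t.

1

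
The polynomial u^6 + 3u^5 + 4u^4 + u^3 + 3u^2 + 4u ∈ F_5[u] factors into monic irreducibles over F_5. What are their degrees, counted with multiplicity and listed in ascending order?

Write g(u) = u^6 + 3u^5 + 4u^4 + u^3 + 3u^2 + 4u.
Roots in F_5: g(0) = 0 → root; g(1) = 1; g(2) = 2; g(3) = 3; g(4) = 0 → root.
Linear factors from roots: (u), (u + 1).
Complete factorization: g(u) = (u)·(u + 1)·(u^2 + 3u + 4)·(u^2 + 4u + 1).
Factor degrees with multiplicity: 1 + 1 + 2 + 2 = 6.

1, 1, 2, 2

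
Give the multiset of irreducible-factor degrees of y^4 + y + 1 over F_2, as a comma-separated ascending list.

Write h(y) = y^4 + y + 1.
Roots in F_2: h(0) = 1; h(1) = 1.
Complete factorization: h(y) = (y^4 + y + 1).
Factor degrees with multiplicity: 4 = 4.

4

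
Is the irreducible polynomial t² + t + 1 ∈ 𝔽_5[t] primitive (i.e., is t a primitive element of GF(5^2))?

No

Write f(t) = t² + t + 1.
|GF(5^2)^×| = 5^2 − 1 = 24. Prime factorization: 24 = 2^3·3.
f is primitive ⇔ t has order 24 in GF(5)[t]/(f), i.e. t^(24/q) ≠ 1 for each prime q | 24.
t^(12) mod f = 1
t^(8) mod f = 4t + 4.
Since t^(12) = 1, the order of t divides 12 < 24; not primitive.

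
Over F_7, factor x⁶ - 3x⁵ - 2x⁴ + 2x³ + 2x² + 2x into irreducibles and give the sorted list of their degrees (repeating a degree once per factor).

1, 1, 1, 3

Write h(x) = x⁶ - 3x⁵ - 2x⁴ + 2x³ + 2x² + 2x.
Linear factors from roots: (x), (x - 3), (x + 1).
Complete factorization: h(x) = (x)·(x + 1)·(x - 3)·(x³ - x² - x - 3).
Factor degrees with multiplicity: 1 + 1 + 1 + 3 = 6.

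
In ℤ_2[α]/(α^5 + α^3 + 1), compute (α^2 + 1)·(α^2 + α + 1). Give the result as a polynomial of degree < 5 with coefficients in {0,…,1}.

α^4 + α^3 + α + 1

Multiply in ℤ_2[α]: (α^2 + 1)·(α^2 + α + 1) = α^4 + α^3 + α + 1.
Reduced: α^4 + α^3 + α + 1.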